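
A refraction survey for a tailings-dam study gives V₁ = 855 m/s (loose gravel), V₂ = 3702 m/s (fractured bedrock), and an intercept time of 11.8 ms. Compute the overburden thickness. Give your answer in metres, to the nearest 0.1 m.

5.2 m

h = tᵢ·V₁·V₂ / (2·√(V₂²−V₁²)).
√(V₂²−V₁²) = √(3702² − 855²) = 3601.9 m/s.
h = 0.0118 s × 855 × 3702 / (2 × 3601.9) = 5.18 m.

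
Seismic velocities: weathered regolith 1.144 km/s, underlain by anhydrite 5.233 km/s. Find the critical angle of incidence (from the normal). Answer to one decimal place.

12.6°

At critical incidence the refracted ray runs along the interface (θ₂ = 90°), so sin θ_c = V₁/V₂.
θ_c = arcsin(1.144/5.233) = arcsin 0.2186 = 12.63°.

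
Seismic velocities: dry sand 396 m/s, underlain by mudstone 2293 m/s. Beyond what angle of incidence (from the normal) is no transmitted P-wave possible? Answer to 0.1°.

9.9°

At critical incidence the refracted ray runs along the interface (θ₂ = 90°), so sin θ_c = V₁/V₂.
θ_c = arcsin(396/2293) = arcsin 0.1727 = 9.94°.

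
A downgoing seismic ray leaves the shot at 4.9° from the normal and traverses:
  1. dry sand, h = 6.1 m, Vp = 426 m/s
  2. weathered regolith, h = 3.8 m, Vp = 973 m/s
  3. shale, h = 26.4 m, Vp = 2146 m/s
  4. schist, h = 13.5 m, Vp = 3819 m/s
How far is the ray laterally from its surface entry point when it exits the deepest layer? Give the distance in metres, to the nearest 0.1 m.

29.9 m

p = sin θ₁/V₁ = sin 4.9°/426 = 2.0051e-04 s/m is conserved through the stack.
Layer 1: θ = 4.90°; offset = 6.1·tan 4.90° = 0.523 m.
Layer 2: sin θ = p·973 = 0.1951 → θ = 11.25°; offset = 3.8·tan 11.25° = 0.756 m.
Layer 3: sin θ = p·2146 = 0.4303 → θ = 25.49°; offset = 26.4·tan 25.49° = 12.584 m.
Layer 4: sin θ = p·3819 = 0.7657 → θ = 49.97°; offset = 13.5·tan 49.97° = 16.073 m.
Σ offsets = 29.937 m.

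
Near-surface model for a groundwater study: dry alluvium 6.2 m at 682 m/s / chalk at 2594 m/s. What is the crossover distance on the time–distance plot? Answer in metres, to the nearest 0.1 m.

x_cross = 2h·√((V₂+V₁)/(V₂−V₁)).
(V₂+V₁)/(V₂−V₁) = (2594+682)/(2594−682) = 1.7134; √ = 1.3090.
x_cross = 2·6.2·1.3090 = 16.23 m.

16.2 m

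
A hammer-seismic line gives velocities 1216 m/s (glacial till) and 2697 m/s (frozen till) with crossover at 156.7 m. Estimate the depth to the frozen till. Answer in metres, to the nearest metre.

48 m

x_cross = 2h·√((V₂+V₁)/(V₂−V₁)) → h = x_cross / (2·√((V₂+V₁)/(V₂−V₁))).
√((V₂+V₁)/(V₂−V₁)) = √((2697+1216)/(2697−1216)) = 1.6255.
h = 156.7 / (2·1.6255) = 48.20 m.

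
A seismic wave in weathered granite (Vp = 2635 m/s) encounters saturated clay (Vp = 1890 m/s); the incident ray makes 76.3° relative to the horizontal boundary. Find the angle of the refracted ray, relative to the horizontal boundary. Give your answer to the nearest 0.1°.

Angle from the normal: 90° − 76.3° = 13.7°.
Snell's law: sin θ₂ = (V₂/V₁)·sin θ₁ = (1890/2635)·sin 13.7° = 0.1699.
θ₂ = sin⁻¹(0.1699) = 9.78° (from vertical).
From the interface: 90° − 9.78° = 80.22°.

80.2°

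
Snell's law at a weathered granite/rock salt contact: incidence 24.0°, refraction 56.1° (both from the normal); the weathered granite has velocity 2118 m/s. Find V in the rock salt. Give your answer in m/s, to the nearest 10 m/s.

sin 24.0° = 0.4067; sin 56.1° = 0.8300.
V₂ = V₁·(sin θ₂/sin θ₁) = 2118·(0.8300/0.4067) = 4322.12 m/s.

4320 m/s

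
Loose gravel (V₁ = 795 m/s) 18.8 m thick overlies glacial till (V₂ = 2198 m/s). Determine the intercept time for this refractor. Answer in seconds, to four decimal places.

tᵢ = 2h·√(V₂²−V₁²)/(V₁V₂).
√(V₂²−V₁²) = √(2198²−795²) = 2049.2 m/s.
tᵢ = 2·18.8·2049.2/(795·2198) = 0.04409 s.

0.0441 s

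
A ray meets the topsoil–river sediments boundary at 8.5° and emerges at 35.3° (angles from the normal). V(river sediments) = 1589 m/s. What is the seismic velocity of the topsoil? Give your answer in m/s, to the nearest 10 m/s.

sin 8.5° = 0.1478; sin 35.3° = 0.5779.
V₁ = V₂·(sin θ₁/sin θ₂) = 1589·(0.1478/0.5779) = 406.45 m/s.

410 m/s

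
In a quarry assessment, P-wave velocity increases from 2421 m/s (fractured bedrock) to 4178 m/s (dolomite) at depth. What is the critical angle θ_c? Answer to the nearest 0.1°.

Critical incidence: sin θ_c = V₁/V₂ = 2421/4178 = 0.5795.
θ_c = arcsin 0.5795 = 35.41°.

35.4°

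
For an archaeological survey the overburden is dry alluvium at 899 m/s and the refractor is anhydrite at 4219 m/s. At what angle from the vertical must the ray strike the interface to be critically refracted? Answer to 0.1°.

12.3°

At critical incidence the refracted ray runs along the interface (θ₂ = 90°), so sin θ_c = V₁/V₂.
θ_c = arcsin(899/4219) = arcsin 0.2131 = 12.30°.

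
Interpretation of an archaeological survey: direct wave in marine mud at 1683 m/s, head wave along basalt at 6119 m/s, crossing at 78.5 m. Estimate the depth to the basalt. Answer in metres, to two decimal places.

h = (x_cross/2)·√((V₂−V₁)/(V₂+V₁)).
(V₂−V₁)/(V₂+V₁) = (6119−1683)/(6119+1683) = 0.5686; √ = 0.7540.
h = (78.5/2)·0.7540 = 29.60 m.

29.60 m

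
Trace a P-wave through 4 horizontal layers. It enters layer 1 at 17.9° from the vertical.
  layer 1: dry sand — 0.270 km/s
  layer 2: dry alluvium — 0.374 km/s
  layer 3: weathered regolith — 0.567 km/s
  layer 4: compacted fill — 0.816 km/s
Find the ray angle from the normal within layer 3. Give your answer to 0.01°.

Snell's law across each interface conserves sin θ / V, so sin θ_3 = V_3·sin θ₁/V₁.
sin θ_3 = 0.567 × sin 17.9° / 0.270 = 0.6454.
θ_3 = arcsin 0.6454 = 40.20°.

40.20°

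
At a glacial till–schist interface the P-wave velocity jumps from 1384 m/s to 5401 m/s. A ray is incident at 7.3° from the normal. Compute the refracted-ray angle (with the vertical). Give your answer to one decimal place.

Snell's law: sin θ₂ = (V₂/V₁)·sin θ₁ = (5401/1384)·sin 7.3° = 0.4959.
θ₂ = arcsin 0.4959 = 29.73° from the normal.

29.7°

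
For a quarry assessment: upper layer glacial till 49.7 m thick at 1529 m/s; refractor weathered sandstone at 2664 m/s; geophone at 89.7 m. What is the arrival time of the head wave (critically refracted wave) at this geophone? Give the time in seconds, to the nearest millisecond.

θ_c = arcsin(V₁/V₂) = arcsin(1529/2664) = 35.03°, cos θ_c = 0.8189.
Intercept time tᵢ = 2h cos θ_c / V₁ = 2·49.7·0.8189/1529 = 0.05324 s.
t = x/V₂ + tᵢ = 89.7/2664 + 0.05324 = 0.08691 s.

0.087 s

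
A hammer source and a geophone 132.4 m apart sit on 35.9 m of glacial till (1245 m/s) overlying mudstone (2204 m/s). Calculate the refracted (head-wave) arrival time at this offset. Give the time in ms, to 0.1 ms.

107.7 ms

θ_c = arcsin(V₁/V₂) = arcsin(1245/2204) = 34.39°, cos θ_c = 0.8252.
Intercept time tᵢ = 2h cos θ_c / V₁ = 2·35.9·0.8252/1245 = 0.04759 s.
t = x/V₂ + tᵢ = 132.4/2204 + 0.04759 = 0.10766 s.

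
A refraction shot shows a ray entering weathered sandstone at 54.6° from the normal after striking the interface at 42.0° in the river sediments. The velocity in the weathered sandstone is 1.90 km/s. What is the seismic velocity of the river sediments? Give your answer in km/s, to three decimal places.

sin 42.0° = 0.6691; sin 54.6° = 0.8151.
V₁ = V₂·(sin θ₁/sin θ₂) = 1.90·(0.6691/0.8151) = 1.560 km/s.

1.560 km/s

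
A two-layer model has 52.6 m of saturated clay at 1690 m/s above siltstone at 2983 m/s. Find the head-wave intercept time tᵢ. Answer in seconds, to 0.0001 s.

0.0513 s

θ_c = arcsin(V₁/V₂) = arcsin(1690/2983) = 34.51°; cos θ_c = 0.8240.
tᵢ = 2h·cos θ_c / V₁ = 2·52.6·0.8240 / 1690 = 0.05129 s.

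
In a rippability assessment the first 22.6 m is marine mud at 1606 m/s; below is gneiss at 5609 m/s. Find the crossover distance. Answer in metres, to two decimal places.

θ_c = arcsin(1606/5609) = 16.64°, so cos θ_c = 0.9581 and tᵢ = 2h cos θ_c/V₁ = 0.0270 s.
At crossover x/V₁ = x/V₂ + tᵢ ⇒ x = tᵢ/(1/V₁ − 1/V₂) = 0.02697/(6.2267e-04 − 1.7828e-04) = 60.68 m.

60.68 m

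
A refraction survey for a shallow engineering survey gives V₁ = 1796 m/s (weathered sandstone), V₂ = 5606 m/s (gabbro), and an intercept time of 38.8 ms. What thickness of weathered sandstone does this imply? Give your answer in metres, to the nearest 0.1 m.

h = tᵢ·V₁·V₂ / (2·√(V₂²−V₁²)).
√(V₂²−V₁²) = √(5606² − 1796²) = 5310.5 m/s.
h = 0.0388 s × 1796 × 5606 / (2 × 5310.5) = 36.78 m.

36.8 m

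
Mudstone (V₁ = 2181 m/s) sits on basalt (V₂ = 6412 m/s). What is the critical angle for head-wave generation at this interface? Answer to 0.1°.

19.9°

At critical incidence the refracted ray runs along the interface (θ₂ = 90°), so sin θ_c = V₁/V₂.
θ_c = arcsin(2181/6412) = arcsin 0.3401 = 19.89°.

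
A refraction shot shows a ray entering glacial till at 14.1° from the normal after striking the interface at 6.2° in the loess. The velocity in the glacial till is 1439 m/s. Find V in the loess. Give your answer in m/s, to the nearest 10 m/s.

640 m/s

Snell's law: sin 6.2°/V₁ = sin 14.1°/V₂.
V₁ = V₂·sin 6.2°/sin 14.1° = 1439 × 0.4433 = 637.94 m/s.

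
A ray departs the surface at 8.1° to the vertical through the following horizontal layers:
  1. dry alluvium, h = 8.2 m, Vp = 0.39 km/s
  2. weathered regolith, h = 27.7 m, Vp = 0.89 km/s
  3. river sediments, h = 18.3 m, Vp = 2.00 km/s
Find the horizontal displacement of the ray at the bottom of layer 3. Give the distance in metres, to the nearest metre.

30 m

p = sin θ₁/V₁ = sin 8.1°/0.39 = 3.6129e-01 s/km is conserved through the stack.
Layer 1: θ = 8.10°; offset = 8.2·tan 8.10° = 1.167 m.
Layer 2: sin θ = p·0.89 = 0.3215 → θ = 18.76°; offset = 27.7·tan 18.76° = 9.406 m.
Layer 3: sin θ = p·2.00 = 0.7226 → θ = 46.27°; offset = 18.3·tan 46.27° = 19.128 m.
Σ offsets = 29.701 m.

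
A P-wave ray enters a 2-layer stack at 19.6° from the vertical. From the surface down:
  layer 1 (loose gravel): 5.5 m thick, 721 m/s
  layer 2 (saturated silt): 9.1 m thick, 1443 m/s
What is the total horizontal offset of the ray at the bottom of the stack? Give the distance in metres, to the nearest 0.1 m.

Ray parameter p = sin 19.6° / 721 m/s = 4.6526e-04 s/m.
Layer 1: θ = 19.60°; offset = 5.5·tan 19.60° = 1.958 m.
Layer 2: sin θ = p·1443 = 0.6714 → θ = 42.17°; offset = 9.1·tan 42.17° = 8.243 m.
Summing the layer offsets gives 10.202 m.

10.2 m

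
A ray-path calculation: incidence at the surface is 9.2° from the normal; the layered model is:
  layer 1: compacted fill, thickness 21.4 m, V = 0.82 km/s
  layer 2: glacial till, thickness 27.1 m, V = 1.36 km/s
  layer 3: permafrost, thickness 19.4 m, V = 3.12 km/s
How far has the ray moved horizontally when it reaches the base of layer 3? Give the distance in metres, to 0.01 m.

Apply Snell's law at each interface; in layer i the horizontal offset is hᵢ·tan θᵢ.
Layer 1: θ = 9.20°; offset = 21.4·tan 9.20° = 3.4660 m.
Layer 2: sin θ = 1.36·sin 9.2°/0.82 = 0.2652, θ = 15.38°; offset = 27.1·tan 15.38° = 7.4529 m.
Layer 3: sin θ = 3.12·sin 9.2°/0.82 = 0.6083, θ = 37.47°; offset = 19.4·tan 37.47° = 14.8693 m.
Summing the layer offsets gives 25.7882 m.

25.79 m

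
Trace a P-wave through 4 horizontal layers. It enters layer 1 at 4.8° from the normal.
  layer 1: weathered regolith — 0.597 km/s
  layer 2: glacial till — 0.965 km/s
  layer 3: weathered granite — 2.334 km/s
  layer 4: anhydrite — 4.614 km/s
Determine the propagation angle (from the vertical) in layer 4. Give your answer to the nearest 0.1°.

40.3°

Ray parameter p = sin 4.8° / 0.597 = 1.4016e-01 s/km.
sin θ_4 = p·V_4 = 1.4016e-01 × 4.614 = 0.6467.
θ_4 = arcsin 0.6467 = 40.29°.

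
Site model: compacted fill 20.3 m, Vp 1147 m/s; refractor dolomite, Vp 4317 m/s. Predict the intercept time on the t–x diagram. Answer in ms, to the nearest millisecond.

θ_c = arcsin(V₁/V₂) = arcsin(1147/4317) = 15.41°; cos θ_c = 0.9641.
tᵢ = 2h·cos θ_c / V₁ = 2·20.3·0.9641 / 1147 = 0.03412 s.

34 ms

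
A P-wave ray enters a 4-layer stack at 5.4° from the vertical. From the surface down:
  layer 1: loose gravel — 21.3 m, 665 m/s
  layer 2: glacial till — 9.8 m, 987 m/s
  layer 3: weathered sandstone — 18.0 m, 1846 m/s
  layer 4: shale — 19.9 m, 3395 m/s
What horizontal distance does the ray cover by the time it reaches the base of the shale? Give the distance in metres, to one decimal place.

Apply Snell's law at each interface; in layer i the horizontal offset is hᵢ·tan θᵢ.
Layer 1: θ = 5.40°; offset = 21.3·tan 5.40° = 2.013 m.
Layer 2: sin θ = 987·sin 5.4°/665 = 0.1397, θ = 8.03°; offset = 9.8·tan 8.03° = 1.382 m.
Layer 3: sin θ = 1846·sin 5.4°/665 = 0.2612, θ = 15.14°; offset = 18.0·tan 15.14° = 4.871 m.
Layer 4: sin θ = 3395·sin 5.4°/665 = 0.4804, θ = 28.71°; offset = 19.9·tan 28.71° = 10.902 m.
Σ offsets = 19.169 m.

19.2 m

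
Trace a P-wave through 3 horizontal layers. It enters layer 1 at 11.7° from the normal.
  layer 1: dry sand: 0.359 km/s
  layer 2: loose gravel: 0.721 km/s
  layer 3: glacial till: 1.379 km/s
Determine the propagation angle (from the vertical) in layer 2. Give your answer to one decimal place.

24.0°

Ray parameter p = sin 11.7° / 0.359 = 5.6487e-01 s/km.
sin θ_2 = p·V_2 = 5.6487e-01 × 0.721 = 0.4073.
θ_2 = arcsin 0.4073 = 24.03°.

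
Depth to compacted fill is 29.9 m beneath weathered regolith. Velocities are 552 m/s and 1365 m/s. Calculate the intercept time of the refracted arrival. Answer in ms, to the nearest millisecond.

tᵢ = 2h·√(V₂²−V₁²)/(V₁V₂).
√(V₂²−V₁²) = √(1365²−552²) = 1248.4 m/s.
tᵢ = 2·29.9·1248.4/(552·1365) = 0.09908 s.

99 ms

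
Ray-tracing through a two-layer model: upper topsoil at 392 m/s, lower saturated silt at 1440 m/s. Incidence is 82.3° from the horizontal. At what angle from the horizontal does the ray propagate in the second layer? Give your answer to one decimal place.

60.5°

Angle from the normal: 90° − 82.3° = 7.7°.
Snell's law: sin θ₂ = (V₂/V₁)·sin θ₁ = (1440/392)·sin 7.7° = 0.4922.
θ₂ = arcsin 0.4922 = 29.48° from the normal.
From the interface: 90° − 29.48° = 60.52°.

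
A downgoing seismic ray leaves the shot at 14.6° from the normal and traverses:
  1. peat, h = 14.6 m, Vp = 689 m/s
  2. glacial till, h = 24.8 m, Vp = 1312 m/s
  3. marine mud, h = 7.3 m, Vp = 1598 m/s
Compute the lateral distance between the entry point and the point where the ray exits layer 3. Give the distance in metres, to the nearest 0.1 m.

22.6 m

Apply Snell's law at each interface; in layer i the horizontal offset is hᵢ·tan θᵢ.
Layer 1: θ = 14.60°; offset = 14.6·tan 14.60° = 3.803 m.
Layer 2: sin θ = 1312·sin 14.6°/689 = 0.4800, θ = 28.68°; offset = 24.8·tan 28.68° = 13.569 m.
Layer 3: sin θ = 1598·sin 14.6°/689 = 0.5846, θ = 35.78°; offset = 7.3·tan 35.78° = 5.260 m.
Σ offsets = 22.633 m.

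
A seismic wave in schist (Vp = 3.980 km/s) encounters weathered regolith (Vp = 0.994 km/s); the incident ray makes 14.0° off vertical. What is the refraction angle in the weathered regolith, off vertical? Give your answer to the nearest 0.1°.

3.5°

sin θ₁/V₁ = sin θ₂/V₂ ⇒ sin θ₂ = 0.994·sin 14.0°/3.980 = 0.994·0.2419/3.980 = 0.0604.
θ₂ = arcsin 0.0604 = 3.46° from the normal.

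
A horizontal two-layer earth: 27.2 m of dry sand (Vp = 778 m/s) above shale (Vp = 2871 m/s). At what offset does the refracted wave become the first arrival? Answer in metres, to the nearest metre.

72 m

θ_c = arcsin(778/2871) = 15.72°, so cos θ_c = 0.9626 and tᵢ = 2h cos θ_c/V₁ = 0.0673 s.
At crossover x/V₁ = x/V₂ + tᵢ ⇒ x = tᵢ/(1/V₁ − 1/V₂) = 0.06731/(1.2853e-03 − 3.4831e-04) = 71.83 m.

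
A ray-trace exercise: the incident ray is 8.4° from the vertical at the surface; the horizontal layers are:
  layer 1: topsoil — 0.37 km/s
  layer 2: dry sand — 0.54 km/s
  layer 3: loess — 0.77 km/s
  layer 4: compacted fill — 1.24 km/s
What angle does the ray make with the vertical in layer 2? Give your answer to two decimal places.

12.31°

Ray parameter p = sin 8.4° / 0.37 = 3.9482e-01 s/km.
sin θ_2 = p·V_2 = 3.9482e-01 × 0.54 = 0.2132.
θ_2 = 12.31° from the vertical.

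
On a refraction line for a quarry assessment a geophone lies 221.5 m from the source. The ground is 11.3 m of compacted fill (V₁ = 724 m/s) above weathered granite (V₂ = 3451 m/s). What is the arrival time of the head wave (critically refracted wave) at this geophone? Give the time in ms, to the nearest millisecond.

95 ms

θ_c = arcsin(V₁/V₂) = arcsin(724/3451) = 12.11°, cos θ_c = 0.9777.
Intercept time tᵢ = 2h cos θ_c / V₁ = 2·11.3·0.9777/724 = 0.03052 s.
t = x/V₂ + tᵢ = 221.5/3451 + 0.03052 = 0.09471 s.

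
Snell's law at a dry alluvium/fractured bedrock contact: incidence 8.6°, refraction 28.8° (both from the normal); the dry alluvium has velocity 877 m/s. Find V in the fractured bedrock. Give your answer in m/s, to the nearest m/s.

Snell's law: sin 8.6°/V₁ = sin 28.8°/V₂.
V₂ = V₁·sin 28.8°/sin 8.6° = 877 × 3.2217 = 2825.41 m/s.

2825 m/s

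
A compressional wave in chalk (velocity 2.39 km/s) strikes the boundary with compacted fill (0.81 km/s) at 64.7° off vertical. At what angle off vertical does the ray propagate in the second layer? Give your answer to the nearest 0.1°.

Snell's law: sin θ₂ = (V₂/V₁)·sin θ₁ = (0.81/2.39)·sin 64.7° = 0.3064.
θ₂ = arcsin 0.3064 = 17.84° from the normal.

17.8°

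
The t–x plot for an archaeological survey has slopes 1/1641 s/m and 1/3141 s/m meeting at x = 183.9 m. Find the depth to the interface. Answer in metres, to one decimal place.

51.5 m

h = (x_cross/2)·√((V₂−V₁)/(V₂+V₁)).
(V₂−V₁)/(V₂+V₁) = (3141−1641)/(3141+1641) = 0.3137; √ = 0.5601.
h = (183.9/2)·0.5601 = 51.50 m.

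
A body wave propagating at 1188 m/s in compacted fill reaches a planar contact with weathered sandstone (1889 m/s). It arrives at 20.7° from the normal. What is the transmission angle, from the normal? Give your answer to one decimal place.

Snell's law: sin θ₂ = (V₂/V₁)·sin θ₁ = (1889/1188)·sin 20.7° = 0.5620.
θ₂ = arcsin 0.5620 = 34.20° from the normal.

34.2°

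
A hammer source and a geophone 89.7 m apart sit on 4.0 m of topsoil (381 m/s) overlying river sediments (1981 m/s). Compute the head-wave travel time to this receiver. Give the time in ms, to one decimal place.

65.9 ms

t = x/V₂ + 2h·√(V₂²−V₁²)/(V₁V₂).
√(V₂²−V₁²) = √(1981²−381²) = 1944.0 m/s; delay term = 2·4.0·1944.0/(381·1981) = 0.02061 s.
t = 89.7/1981 + 0.02061 = 0.06589 s.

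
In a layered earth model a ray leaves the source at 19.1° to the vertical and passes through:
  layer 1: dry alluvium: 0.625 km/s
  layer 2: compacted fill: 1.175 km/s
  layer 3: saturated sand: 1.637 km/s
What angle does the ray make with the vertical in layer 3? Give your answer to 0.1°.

Snell's law across each interface conserves sin θ / V, so sin θ_3 = V_3·sin θ₁/V₁.
sin θ_3 = 1.637 × sin 19.1° / 0.625 = 0.8570.
θ_3 = arcsin 0.8570 = 58.99°.

59.0°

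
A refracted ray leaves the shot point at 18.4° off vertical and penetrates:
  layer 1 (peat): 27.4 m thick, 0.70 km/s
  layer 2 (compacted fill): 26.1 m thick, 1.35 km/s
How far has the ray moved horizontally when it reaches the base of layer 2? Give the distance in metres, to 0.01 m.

p = sin θ₁/V₁ = sin 18.4°/0.70 = 4.5093e-01 s/km is conserved through the stack.
Layer 1: θ = 18.40°; offset = 27.4·tan 18.40° = 9.1148 m.
Layer 2: sin θ = p·1.35 = 0.6088 → θ = 37.50°; offset = 26.1·tan 37.50° = 20.0267 m.
Total horizontal offset = 29.1415 m.

29.14 m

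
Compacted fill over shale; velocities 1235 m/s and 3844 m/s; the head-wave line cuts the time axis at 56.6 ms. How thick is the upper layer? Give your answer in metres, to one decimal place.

h = tᵢ·V₁·V₂ / (2·√(V₂²−V₁²)).
√(V₂²−V₁²) = √(3844² − 1235²) = 3640.2 m/s.
h = 0.0566 s × 1235 × 3844 / (2 × 3640.2) = 36.91 m.

36.9 m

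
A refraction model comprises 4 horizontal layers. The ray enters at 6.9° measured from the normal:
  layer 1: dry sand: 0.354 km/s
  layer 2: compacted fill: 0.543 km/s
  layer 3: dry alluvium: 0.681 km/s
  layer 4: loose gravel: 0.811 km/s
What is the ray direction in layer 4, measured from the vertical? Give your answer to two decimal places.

15.98°

Ray parameter p = sin 6.9° / 0.354 = 3.3937e-01 s/km.
sin θ_4 = p·V_4 = 3.3937e-01 × 0.811 = 0.2752.
θ_4 = arcsin 0.2752 = 15.98°.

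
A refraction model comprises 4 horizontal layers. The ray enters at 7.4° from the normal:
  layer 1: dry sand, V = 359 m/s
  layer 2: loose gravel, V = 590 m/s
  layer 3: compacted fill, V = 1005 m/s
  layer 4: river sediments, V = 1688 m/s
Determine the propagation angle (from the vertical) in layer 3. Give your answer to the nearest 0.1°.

Snell's law across each interface conserves sin θ / V, so sin θ_3 = V_3·sin θ₁/V₁.
sin θ_3 = 1005 × sin 7.4° / 359 = 0.3606.
θ_3 = arcsin 0.3606 = 21.13°.

21.1°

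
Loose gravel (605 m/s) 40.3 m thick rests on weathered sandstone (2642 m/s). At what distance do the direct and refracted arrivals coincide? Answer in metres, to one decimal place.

x_cross = 2h·√((V₂+V₁)/(V₂−V₁)).
(V₂+V₁)/(V₂−V₁) = (2642+605)/(2642−605) = 1.5940; √ = 1.2625.
x_cross = 2·40.3·1.2625 = 101.76 m.

101.8 m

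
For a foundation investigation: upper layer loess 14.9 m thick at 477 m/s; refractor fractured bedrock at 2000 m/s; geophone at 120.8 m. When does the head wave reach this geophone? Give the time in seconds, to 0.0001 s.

0.1211 s

θ_c = arcsin(V₁/V₂) = arcsin(477/2000) = 13.80°, cos θ_c = 0.9711.
Intercept time tᵢ = 2h cos θ_c / V₁ = 2·14.9·0.9711/477 = 0.06067 s.
t = x/V₂ + tᵢ = 120.8/2000 + 0.06067 = 0.12107 s.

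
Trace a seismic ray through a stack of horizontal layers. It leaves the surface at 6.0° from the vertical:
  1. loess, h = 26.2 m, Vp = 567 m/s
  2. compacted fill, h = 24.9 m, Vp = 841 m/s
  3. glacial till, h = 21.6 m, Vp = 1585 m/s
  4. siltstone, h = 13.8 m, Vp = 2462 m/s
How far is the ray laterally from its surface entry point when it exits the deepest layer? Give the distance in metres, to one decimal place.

Ray parameter p = sin 6.0° / 567 m/s = 1.8435e-04 s/m.
Layer 1: θ = 6.00°; offset = 26.2·tan 6.00° = 2.754 m.
Layer 2: sin θ = p·841 = 0.1550 → θ = 8.92°; offset = 24.9·tan 8.92° = 3.908 m.
Layer 3: sin θ = p·1585 = 0.2922 → θ = 16.99°; offset = 21.6·tan 16.99° = 6.600 m.
Layer 4: sin θ = p·2462 = 0.4539 → θ = 26.99°; offset = 13.8·tan 26.99° = 7.029 m.
Σ offsets = 20.290 m.

20.3 m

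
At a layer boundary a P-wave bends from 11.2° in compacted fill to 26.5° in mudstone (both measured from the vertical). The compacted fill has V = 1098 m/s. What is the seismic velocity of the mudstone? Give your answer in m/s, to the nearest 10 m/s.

2520 m/s

sin 11.2° = 0.1942; sin 26.5° = 0.4462.
V₂ = V₁·(sin θ₂/sin θ₁) = 1098·(0.4462/0.1942) = 2522.34 m/s.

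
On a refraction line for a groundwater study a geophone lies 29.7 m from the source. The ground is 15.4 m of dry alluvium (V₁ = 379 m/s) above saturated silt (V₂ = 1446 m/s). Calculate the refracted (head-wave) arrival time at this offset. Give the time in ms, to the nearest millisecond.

t = x/V₂ + 2h·√(V₂²−V₁²)/(V₁V₂).
√(V₂²−V₁²) = √(1446²−379²) = 1395.4 m/s; delay term = 2·15.4·1395.4/(379·1446) = 0.07843 s.
t = 29.7/1446 + 0.07843 = 0.09896 s.

99 ms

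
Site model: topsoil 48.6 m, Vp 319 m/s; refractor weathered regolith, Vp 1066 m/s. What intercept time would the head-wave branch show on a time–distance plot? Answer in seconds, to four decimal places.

θ_c = arcsin(V₁/V₂) = arcsin(319/1066) = 17.41°; cos θ_c = 0.9542.
tᵢ = 2h·cos θ_c / V₁ = 2·48.6·0.9542 / 319 = 0.29074 s.

0.2907 s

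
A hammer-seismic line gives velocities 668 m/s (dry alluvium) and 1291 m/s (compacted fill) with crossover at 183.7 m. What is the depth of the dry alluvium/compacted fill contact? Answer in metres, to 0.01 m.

51.80 m

h = (x_cross/2)·√((V₂−V₁)/(V₂+V₁)).
(V₂−V₁)/(V₂+V₁) = (1291−668)/(1291+668) = 0.3180; √ = 0.5639.
h = (183.7/2)·0.5639 = 51.80 m.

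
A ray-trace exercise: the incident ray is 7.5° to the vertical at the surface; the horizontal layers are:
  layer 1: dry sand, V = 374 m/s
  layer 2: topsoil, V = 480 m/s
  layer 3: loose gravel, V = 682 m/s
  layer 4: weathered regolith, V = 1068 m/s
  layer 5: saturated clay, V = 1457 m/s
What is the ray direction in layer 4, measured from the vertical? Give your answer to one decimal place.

Ray parameter p = sin 7.5° / 374 = 3.4900e-04 s/m.
sin θ_4 = p·V_4 = 3.4900e-04 × 1068 = 0.3727.
θ_4 = 21.88° from the vertical.

21.9°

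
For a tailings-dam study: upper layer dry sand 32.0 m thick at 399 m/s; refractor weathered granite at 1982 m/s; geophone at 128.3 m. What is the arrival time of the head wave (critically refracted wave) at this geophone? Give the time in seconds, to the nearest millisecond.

t = x/V₂ + 2h·√(V₂²−V₁²)/(V₁V₂).
√(V₂²−V₁²) = √(1982²−399²) = 1941.4 m/s; delay term = 2·32.0·1941.4/(399·1982) = 0.15712 s.
t = 128.3/1982 + 0.15712 = 0.22185 s.

0.222 s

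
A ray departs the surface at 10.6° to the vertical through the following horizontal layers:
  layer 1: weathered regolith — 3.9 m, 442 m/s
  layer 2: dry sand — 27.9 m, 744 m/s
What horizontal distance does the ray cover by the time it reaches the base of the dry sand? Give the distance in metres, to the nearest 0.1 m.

p = sin θ₁/V₁ = sin 10.6°/442 = 4.1618e-04 s/m is conserved through the stack.
Layer 1: θ = 10.60°; offset = 3.9·tan 10.60° = 0.730 m.
Layer 2: sin θ = p·744 = 0.3096 → θ = 18.04°; offset = 27.9·tan 18.04° = 9.085 m.
Σ offsets = 9.815 m.

9.8 m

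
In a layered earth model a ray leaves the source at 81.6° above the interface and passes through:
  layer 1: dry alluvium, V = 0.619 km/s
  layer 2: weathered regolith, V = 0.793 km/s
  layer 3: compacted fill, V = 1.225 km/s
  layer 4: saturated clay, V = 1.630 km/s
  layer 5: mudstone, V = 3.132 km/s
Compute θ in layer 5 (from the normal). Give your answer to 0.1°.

47.7°

From the normal: θ₁ = 90° − 81.6° = 8.4°.
Ray parameter p = sin 8.4° / 0.619 = 2.3600e-01 s/km.
sin θ_5 = p·V_5 = 2.3600e-01 × 3.132 = 0.7391.
θ_5 = 47.66° from the vertical.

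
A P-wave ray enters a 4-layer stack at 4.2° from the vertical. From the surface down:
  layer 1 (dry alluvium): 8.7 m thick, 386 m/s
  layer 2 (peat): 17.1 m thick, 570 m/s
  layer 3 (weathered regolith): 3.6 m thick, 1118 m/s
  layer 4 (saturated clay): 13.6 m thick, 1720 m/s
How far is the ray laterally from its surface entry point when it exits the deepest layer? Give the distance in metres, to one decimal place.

Ray parameter p = sin 4.2° / 386 m/s = 1.8974e-04 s/m.
Layer 1: θ = 4.20°; offset = 8.7·tan 4.20° = 0.639 m.
Layer 2: sin θ = p·570 = 0.1081 → θ = 6.21°; offset = 17.1·tan 6.21° = 1.860 m.
Layer 3: sin θ = p·1118 = 0.2121 → θ = 12.25°; offset = 3.6·tan 12.25° = 0.781 m.
Layer 4: sin θ = p·1720 = 0.3263 → θ = 19.05°; offset = 13.6·tan 19.05° = 4.695 m.
Summing the layer offsets gives 7.976 m.

8.0 m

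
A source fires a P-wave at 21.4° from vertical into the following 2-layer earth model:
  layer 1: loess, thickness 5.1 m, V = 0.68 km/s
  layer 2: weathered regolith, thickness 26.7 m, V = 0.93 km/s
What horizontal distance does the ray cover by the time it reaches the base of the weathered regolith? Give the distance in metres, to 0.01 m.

Apply Snell's law at each interface; in layer i the horizontal offset is hᵢ·tan θᵢ.
Layer 1: θ = 21.40°; offset = 5.1·tan 21.40° = 1.9987 m.
Layer 2: sin θ = 0.93·sin 21.4°/0.68 = 0.4990, θ = 29.94°; offset = 26.7·tan 29.94° = 15.3751 m.
Total horizontal offset = 17.3738 m.

17.37 m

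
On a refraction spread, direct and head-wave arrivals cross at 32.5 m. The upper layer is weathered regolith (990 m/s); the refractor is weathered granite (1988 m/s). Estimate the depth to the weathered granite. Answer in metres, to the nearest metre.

9 m

h = (x_cross/2)·√((V₂−V₁)/(V₂+V₁)).
(V₂−V₁)/(V₂+V₁) = (1988−990)/(1988+990) = 0.3351; √ = 0.5789.
h = (32.5/2)·0.5789 = 9.41 m.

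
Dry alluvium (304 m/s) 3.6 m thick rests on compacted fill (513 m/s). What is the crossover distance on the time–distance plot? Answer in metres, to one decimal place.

x_cross = 2h·√((V₂+V₁)/(V₂−V₁)).
(V₂+V₁)/(V₂−V₁) = (513+304)/(513−304) = 3.9091; √ = 1.9771.
x_cross = 2·3.6·1.9771 = 14.24 m.

14.2 m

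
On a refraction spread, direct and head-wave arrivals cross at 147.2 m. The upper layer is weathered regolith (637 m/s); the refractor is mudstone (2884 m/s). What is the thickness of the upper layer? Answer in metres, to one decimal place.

h = (x_cross/2)·√((V₂−V₁)/(V₂+V₁)).
(V₂−V₁)/(V₂+V₁) = (2884−637)/(2884+637) = 0.6382; √ = 0.7989.
h = (147.2/2)·0.7989 = 58.80 m.

58.8 m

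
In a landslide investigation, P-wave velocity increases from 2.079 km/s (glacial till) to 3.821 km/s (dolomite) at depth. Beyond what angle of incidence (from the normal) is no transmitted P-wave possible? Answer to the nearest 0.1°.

Critical incidence: sin θ_c = V₁/V₂ = 2.079/3.821 = 0.5441.
θ_c = arcsin 0.5441 = 32.96°.

33.0°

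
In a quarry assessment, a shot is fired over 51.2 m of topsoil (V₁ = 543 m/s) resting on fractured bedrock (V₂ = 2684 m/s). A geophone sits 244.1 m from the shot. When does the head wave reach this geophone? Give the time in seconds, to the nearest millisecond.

0.276 s

θ_c = arcsin(V₁/V₂) = arcsin(543/2684) = 11.67°, cos θ_c = 0.9793.
Intercept time tᵢ = 2h cos θ_c / V₁ = 2·51.2·0.9793/543 = 0.18468 s.
t = x/V₂ + tᵢ = 244.1/2684 + 0.18468 = 0.27563 s.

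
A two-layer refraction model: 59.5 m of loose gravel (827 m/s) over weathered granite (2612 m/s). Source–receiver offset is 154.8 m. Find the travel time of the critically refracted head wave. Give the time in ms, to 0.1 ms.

195.8 ms

t = x/V₂ + 2h·√(V₂²−V₁²)/(V₁V₂).
√(V₂²−V₁²) = √(2612²−827²) = 2477.6 m/s; delay term = 2·59.5·2477.6/(827·2612) = 0.13649 s.
t = 154.8/2612 + 0.13649 = 0.19576 s.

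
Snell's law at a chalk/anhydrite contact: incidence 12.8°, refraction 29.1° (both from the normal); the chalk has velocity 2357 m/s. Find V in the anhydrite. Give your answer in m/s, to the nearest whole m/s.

Snell's law: sin 12.8°/V₁ = sin 29.1°/V₂.
V₂ = V₁·sin 29.1°/sin 12.8° = 2357 × 2.1952 = 5174.00 m/s.

5174 m/s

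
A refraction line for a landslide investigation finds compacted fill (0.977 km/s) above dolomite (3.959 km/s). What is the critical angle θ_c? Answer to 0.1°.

At critical incidence the refracted ray runs along the interface (θ₂ = 90°), so sin θ_c = V₁/V₂.
θ_c = arcsin(0.977/3.959) = arcsin 0.2468 = 14.29°.

14.3°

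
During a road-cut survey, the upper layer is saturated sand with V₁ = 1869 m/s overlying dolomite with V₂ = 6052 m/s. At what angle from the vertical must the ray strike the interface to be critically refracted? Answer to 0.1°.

18.0°

Critical incidence: sin θ_c = V₁/V₂ = 1869/6052 = 0.3088.
θ_c = arcsin 0.3088 = 17.99°.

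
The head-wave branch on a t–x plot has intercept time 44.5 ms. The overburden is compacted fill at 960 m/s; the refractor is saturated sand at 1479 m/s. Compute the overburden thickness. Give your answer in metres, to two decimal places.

28.08 m

θ_c = arcsin(960/1479) = 40.47°; cos θ_c = 0.7607.
tᵢ = 2h cos θ_c/V₁ ⇒ h = tᵢ·V₁/(2 cos θ_c) = 0.0445·960/(2·0.7607) = 28.08 m.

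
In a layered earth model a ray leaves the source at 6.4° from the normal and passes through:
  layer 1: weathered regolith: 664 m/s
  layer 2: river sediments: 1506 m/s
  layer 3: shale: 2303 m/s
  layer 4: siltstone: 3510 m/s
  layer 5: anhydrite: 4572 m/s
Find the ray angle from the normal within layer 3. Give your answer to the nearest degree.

23°

Ray parameter p = sin 6.4° / 664 = 1.6787e-04 s/m.
sin θ_3 = p·V_3 = 1.6787e-04 × 2303 = 0.3866.
θ_3 = 22.74° from the vertical.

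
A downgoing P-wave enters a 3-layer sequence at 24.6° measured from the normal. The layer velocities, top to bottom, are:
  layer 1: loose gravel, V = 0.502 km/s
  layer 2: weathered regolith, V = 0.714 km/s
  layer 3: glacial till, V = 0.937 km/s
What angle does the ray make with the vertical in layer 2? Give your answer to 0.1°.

36.3°

Ray parameter p = sin 24.6° / 0.502 = 8.2924e-01 s/km.
sin θ_2 = p·V_2 = 8.2924e-01 × 0.714 = 0.5921.
θ_2 = 36.30° from the vertical.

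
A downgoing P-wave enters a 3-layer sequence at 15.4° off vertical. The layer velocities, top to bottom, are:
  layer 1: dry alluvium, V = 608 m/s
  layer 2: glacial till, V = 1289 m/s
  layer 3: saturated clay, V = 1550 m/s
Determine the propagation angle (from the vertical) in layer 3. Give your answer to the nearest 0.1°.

Ray parameter p = sin 15.4° / 608 = 4.3677e-04 s/m.
sin θ_3 = p·V_3 = 4.3677e-04 × 1550 = 0.6770.
θ_3 = arcsin 0.6770 = 42.61°.

42.6°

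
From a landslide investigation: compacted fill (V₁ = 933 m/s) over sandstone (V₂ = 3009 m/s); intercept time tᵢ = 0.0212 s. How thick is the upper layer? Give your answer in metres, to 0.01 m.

10.40 m

h = tᵢ·V₁·V₂ / (2·√(V₂²−V₁²)).
√(V₂²−V₁²) = √(3009² − 933²) = 2860.7 m/s.
h = 0.0212 s × 933 × 3009 / (2 × 2860.7) = 10.40 m.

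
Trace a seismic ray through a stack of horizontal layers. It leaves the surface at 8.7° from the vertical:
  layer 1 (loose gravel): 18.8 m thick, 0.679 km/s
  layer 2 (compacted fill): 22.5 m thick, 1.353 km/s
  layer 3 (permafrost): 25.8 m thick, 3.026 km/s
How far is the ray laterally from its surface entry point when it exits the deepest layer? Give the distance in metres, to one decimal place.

Apply Snell's law at each interface; in layer i the horizontal offset is hᵢ·tan θᵢ.
Layer 1: θ = 8.70°; offset = 18.8·tan 8.70° = 2.877 m.
Layer 2: sin θ = 1.353·sin 8.7°/0.679 = 0.3014, θ = 17.54°; offset = 22.5·tan 17.54° = 7.112 m.
Layer 3: sin θ = 3.026·sin 8.7°/0.679 = 0.6741, θ = 42.38°; offset = 25.8·tan 42.38° = 23.546 m.
Total horizontal offset = 33.535 m.

33.5 m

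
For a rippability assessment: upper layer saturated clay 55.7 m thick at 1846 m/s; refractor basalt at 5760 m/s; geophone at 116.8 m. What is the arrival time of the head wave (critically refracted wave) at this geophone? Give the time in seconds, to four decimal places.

θ_c = arcsin(V₁/V₂) = arcsin(1846/5760) = 18.69°, cos θ_c = 0.9473.
Intercept time tᵢ = 2h cos θ_c / V₁ = 2·55.7·0.9473/1846 = 0.05716 s.
t = x/V₂ + tᵢ = 116.8/5760 + 0.05716 = 0.07744 s.

0.0774 s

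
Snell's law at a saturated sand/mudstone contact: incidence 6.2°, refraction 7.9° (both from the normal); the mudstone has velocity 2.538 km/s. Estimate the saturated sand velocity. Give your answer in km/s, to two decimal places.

1.99 km/s

Snell's law: sin 6.2°/V₁ = sin 7.9°/V₂.
V₁ = V₂·sin 6.2°/sin 7.9° = 2.538 × 0.7858 = 1.99 km/s.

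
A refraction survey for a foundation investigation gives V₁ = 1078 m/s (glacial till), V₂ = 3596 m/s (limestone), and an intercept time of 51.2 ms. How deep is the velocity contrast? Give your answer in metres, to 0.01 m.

θ_c = arcsin(1078/3596) = 17.44°; cos θ_c = 0.9540.
tᵢ = 2h cos θ_c/V₁ ⇒ h = tᵢ·V₁/(2 cos θ_c) = 0.0512·1078/(2·0.9540) = 28.93 m.

28.93 m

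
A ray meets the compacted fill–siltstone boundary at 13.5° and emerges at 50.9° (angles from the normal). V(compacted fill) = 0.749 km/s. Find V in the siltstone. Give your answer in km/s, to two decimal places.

2.49 km/s

Snell's law: sin 13.5°/V₁ = sin 50.9°/V₂.
V₂ = V₁·sin 50.9°/sin 13.5° = 0.749 × 3.3243 = 2.49 km/s.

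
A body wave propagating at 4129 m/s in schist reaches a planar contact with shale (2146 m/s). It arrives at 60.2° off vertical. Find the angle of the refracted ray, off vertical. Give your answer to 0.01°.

Snell's law: sin θ₂ = (V₂/V₁)·sin θ₁ = (2146/4129)·sin 60.2° = 0.4510.
θ₂ = sin⁻¹(0.4510) = 26.81° (from vertical).

26.81°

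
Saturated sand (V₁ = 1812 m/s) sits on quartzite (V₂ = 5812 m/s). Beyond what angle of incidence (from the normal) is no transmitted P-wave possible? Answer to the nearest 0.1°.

At critical incidence the refracted ray runs along the interface (θ₂ = 90°), so sin θ_c = V₁/V₂.
θ_c = arcsin(1812/5812) = arcsin 0.3118 = 18.17°.

18.2°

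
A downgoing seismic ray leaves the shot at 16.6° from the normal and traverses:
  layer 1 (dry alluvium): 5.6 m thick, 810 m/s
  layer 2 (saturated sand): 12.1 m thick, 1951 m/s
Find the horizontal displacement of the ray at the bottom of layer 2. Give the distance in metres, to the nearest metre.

Apply Snell's law at each interface; in layer i the horizontal offset is hᵢ·tan θᵢ.
Layer 1: θ = 16.60°; offset = 5.6·tan 16.60° = 1.669 m.
Layer 2: sin θ = 1951·sin 16.6°/810 = 0.6881, θ = 43.48°; offset = 12.1·tan 43.48° = 11.475 m.
Total horizontal offset = 13.145 m.

13 m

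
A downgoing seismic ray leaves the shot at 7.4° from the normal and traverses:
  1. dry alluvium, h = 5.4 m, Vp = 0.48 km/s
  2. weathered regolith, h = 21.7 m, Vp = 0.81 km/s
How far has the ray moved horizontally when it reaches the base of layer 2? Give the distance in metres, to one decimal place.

5.5 m

Apply Snell's law at each interface; in layer i the horizontal offset is hᵢ·tan θᵢ.
Layer 1: θ = 7.40°; offset = 5.4·tan 7.40° = 0.701 m.
Layer 2: sin θ = 0.81·sin 7.4°/0.48 = 0.2173, θ = 12.55°; offset = 21.7·tan 12.55° = 4.832 m.
Total horizontal offset = 5.533 m.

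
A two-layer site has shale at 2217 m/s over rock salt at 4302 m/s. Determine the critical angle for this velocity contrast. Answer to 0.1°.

31.0°

At critical incidence the refracted ray runs along the interface (θ₂ = 90°), so sin θ_c = V₁/V₂.
θ_c = arcsin(2217/4302) = arcsin 0.5153 = 31.02°.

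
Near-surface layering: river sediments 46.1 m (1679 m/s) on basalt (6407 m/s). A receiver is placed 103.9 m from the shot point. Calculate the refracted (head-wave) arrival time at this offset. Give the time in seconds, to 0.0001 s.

0.0692 s

θ_c = arcsin(V₁/V₂) = arcsin(1679/6407) = 15.19°, cos θ_c = 0.9651.
Intercept time tᵢ = 2h cos θ_c / V₁ = 2·46.1·0.9651/1679 = 0.05299 s.
t = x/V₂ + tᵢ = 103.9/6407 + 0.05299 = 0.06921 s.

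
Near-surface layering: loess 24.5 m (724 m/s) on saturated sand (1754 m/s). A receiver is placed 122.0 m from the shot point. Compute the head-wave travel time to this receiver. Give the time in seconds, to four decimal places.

t = x/V₂ + 2h·√(V₂²−V₁²)/(V₁V₂).
√(V₂²−V₁²) = √(1754²−724²) = 1597.6 m/s; delay term = 2·24.5·1597.6/(724·1754) = 0.06164 s.
t = 122.0/1754 + 0.06164 = 0.13120 s.

0.1312 s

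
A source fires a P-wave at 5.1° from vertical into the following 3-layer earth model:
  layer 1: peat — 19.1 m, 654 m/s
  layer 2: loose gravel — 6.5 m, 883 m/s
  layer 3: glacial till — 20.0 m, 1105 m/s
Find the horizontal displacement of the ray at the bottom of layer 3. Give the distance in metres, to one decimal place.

5.5 m

Ray parameter p = sin 5.1° / 654 m/s = 1.3592e-04 s/m.
Layer 1: θ = 5.10°; offset = 19.1·tan 5.10° = 1.705 m.
Layer 2: sin θ = p·883 = 0.1200 → θ = 6.89°; offset = 6.5·tan 6.89° = 0.786 m.
Layer 3: sin θ = p·1105 = 0.1502 → θ = 8.64°; offset = 20.0·tan 8.64° = 3.038 m.
Total horizontal offset = 5.529 m.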